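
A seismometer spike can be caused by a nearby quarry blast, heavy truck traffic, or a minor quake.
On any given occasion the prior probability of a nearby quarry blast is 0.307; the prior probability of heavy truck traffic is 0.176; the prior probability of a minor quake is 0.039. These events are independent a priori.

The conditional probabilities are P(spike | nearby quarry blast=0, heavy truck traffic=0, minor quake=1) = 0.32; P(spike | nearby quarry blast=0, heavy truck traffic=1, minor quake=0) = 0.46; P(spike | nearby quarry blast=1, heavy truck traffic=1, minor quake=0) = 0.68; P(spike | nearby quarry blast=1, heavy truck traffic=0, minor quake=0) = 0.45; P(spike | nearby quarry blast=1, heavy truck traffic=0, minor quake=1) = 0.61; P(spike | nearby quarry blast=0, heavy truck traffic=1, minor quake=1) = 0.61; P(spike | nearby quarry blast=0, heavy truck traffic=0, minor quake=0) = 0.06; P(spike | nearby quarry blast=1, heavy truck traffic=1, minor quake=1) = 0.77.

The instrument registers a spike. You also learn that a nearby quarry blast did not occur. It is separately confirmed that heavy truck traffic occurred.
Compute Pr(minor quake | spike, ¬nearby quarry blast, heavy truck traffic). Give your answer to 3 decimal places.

Pr(minor quake | spike, ¬nearby quarry blast, heavy truck traffic) ≈ 0.051

P(spike | ¬nearby quarry blast, heavy truck traffic) = 0.46·0.961 + 0.61·0.039 = 0.442060 + 0.023790 = 0.465850
The minor quake-present share is 0.61·0.039 = 0.023790.
So P(minor quake | spike, ¬nearby quarry blast, heavy truck traffic) = 0.023790/0.465850 ≈ 0.051.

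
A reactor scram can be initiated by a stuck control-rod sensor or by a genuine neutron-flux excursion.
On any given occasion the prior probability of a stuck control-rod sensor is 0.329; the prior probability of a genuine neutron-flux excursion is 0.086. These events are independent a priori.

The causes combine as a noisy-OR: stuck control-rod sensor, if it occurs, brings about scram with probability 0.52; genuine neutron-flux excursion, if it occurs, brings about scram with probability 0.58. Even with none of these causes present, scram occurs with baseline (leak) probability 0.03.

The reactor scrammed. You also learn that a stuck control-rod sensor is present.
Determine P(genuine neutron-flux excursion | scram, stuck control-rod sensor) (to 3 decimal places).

P(genuine neutron-flux excursion | scram, stuck control-rod sensor) ≈ 0.124

Under noisy-OR, P(scram | causes) = 1 − (1−0.03)·∏(1−qᵢ) over the active causes.
For the numerator, keep only genuine neutron-flux excursion=true terms: 0.804448·0.086 = 0.069183
The normalizing constant is 0.5344·0.914 + 0.804448·0.086 = 0.557625
P(genuine neutron-flux excursion | scram, stuck control-rod sensor) = 0.069183/0.557625 ≈ 0.124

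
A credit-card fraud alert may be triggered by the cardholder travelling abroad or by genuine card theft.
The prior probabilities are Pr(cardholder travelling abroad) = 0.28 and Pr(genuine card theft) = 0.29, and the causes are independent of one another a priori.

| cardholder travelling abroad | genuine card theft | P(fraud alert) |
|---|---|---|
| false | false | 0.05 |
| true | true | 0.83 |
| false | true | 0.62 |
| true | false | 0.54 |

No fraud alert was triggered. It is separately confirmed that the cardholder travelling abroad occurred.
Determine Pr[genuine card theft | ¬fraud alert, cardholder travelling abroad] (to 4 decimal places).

Enumerate both values of genuine card theft and weight by the priors:
  P(¬fraud alert | cardholder travelling abroad) = 0.46*0.71 + 0.17*0.29
        = 0.326600 + 0.049300 = 0.375900
Keeping only the genuine card theft-present terms gives 0.049300, so
  P(genuine card theft | ¬fraud alert, cardholder travelling abroad) = 0.049300 / 0.375900 ≈ 0.1312

Pr[genuine card theft | ¬fraud alert, cardholder travelling abroad] ≈ 0.1312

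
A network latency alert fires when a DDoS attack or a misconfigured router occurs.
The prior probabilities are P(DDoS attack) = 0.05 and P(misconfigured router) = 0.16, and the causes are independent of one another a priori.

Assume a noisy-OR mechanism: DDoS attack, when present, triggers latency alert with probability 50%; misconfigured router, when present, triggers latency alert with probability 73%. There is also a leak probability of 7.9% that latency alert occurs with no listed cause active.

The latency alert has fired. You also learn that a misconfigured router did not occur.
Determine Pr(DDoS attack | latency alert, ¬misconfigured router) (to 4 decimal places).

Under noisy-OR, P(latency alert | causes) = 1 − (1−0.079)·∏(1−qᵢ) over the active causes.
By total probability over both values of DDoS attack:
  P(latency alert | ¬misconfigured router) = 0.079*0.95 + 0.5395*0.05
        = 0.075050 + 0.026975 = 0.102025
The terms with DDoS attack present sum to 0.026975, so
  P(DDoS attack | latency alert, ¬misconfigured router) = 0.026975 / 0.102025 ≈ 0.2644

Pr(DDoS attack | latency alert, ¬misconfigured router) ≈ 0.2644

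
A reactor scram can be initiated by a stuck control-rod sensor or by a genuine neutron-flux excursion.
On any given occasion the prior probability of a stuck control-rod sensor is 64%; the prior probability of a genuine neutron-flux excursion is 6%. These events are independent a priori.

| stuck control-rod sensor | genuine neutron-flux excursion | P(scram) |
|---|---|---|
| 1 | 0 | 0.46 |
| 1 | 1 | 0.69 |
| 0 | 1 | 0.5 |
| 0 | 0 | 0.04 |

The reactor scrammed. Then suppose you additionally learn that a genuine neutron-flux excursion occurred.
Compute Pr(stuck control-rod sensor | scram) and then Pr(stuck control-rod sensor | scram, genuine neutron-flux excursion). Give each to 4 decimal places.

Pr(stuck control-rod sensor | scram) ≈ 0.9257; Pr(stuck control-rod sensor | scram, genuine neutron-flux excursion) ≈ 0.7104

By total probability over the 4 (stuck control-rod sensor, genuine neutron-flux excursion) configurations:
  P(scram) = 0.04·0.36·0.94 + 0.5·0.36·0.06 + 0.46·0.64·0.94 + 0.69·0.64·0.06
        = 0.013536 + 0.010800 + 0.276736 + 0.026496 = 0.327568
Keeping only the stuck control-rod sensor-present terms gives 0.303232, so
  P(stuck control-rod sensor | scram) = 0.303232 / 0.327568 ≈ 0.9257

Now condition on the additional information:
By total probability over both values of stuck control-rod sensor:
  P(scram | genuine neutron-flux excursion) = 0.5*0.36 + 0.69*0.64
        = 0.180000 + 0.441600 = 0.621600
Keeping only the stuck control-rod sensor-present terms gives 0.441600, so
  P(stuck control-rod sensor | scram, genuine neutron-flux excursion) = 0.441600 / 0.621600 ≈ 0.7104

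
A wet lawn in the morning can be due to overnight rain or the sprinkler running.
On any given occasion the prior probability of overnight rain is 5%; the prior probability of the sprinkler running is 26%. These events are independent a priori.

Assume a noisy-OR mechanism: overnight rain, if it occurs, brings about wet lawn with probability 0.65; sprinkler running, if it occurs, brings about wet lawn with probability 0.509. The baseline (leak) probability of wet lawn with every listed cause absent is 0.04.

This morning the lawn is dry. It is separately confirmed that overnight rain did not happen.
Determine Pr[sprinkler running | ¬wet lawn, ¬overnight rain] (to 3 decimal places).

Under noisy-OR, P(wet lawn | causes) = 1 − (1−0.04)·∏(1−qᵢ) over the active causes.
Sum P(¬wet lawn|·) weighted by the priors over both values of sprinkler running:
  P(¬wet lawn | ¬overnight rain) = 0.96×0.74 + 0.47136×0.26
        = 0.710400 + 0.122554 = 0.832954
The terms with sprinkler running present sum to 0.122554, so
  P(sprinkler running | ¬wet lawn, ¬overnight rain) = 0.122554 / 0.832954 ≈ 0.147

Pr[sprinkler running | ¬wet lawn, ¬overnight rain] ≈ 0.147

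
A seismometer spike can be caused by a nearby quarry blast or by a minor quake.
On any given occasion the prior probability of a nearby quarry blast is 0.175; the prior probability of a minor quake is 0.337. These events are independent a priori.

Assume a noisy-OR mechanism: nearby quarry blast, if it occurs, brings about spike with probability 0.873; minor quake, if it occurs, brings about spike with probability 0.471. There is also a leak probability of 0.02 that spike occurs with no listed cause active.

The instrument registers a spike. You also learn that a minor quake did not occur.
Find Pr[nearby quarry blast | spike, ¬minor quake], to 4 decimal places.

Pr[nearby quarry blast | spike, ¬minor quake] ≈ 0.9028

Under noisy-OR, P(spike | causes) = 1 − (1−0.02)·∏(1−qᵢ) over the active causes.
Numerator (weight on configurations with nearby quarry blast): 0.87554×0.175 = 0.153219
Denominator P(spike | ¬minor quake): 0.02×0.825 + 0.87554×0.175 = 0.169719
Posterior = 0.153219 / 0.169719 ≈ 0.9028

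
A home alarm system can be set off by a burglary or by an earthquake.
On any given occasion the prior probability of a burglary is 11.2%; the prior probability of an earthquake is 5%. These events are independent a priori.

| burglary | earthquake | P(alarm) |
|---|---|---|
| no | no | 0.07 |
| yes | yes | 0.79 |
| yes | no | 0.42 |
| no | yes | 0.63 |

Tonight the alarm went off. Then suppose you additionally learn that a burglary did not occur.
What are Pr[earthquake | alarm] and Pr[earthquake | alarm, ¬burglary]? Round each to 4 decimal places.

Enumerate the 4 (burglary, earthquake) configurations and weight by the priors:
  P(alarm) = 0.07×0.888×0.95 + 0.63×0.888×0.05 + 0.42×0.112×0.95 + 0.79×0.112×0.05
        = 0.059052 + 0.027972 + 0.044688 + 0.004424 = 0.136136
Configurations with earthquake contribute 0.032396, so
  P(earthquake | alarm) = 0.032396 / 0.136136 ≈ 0.2380

Now also conditioning on burglary≠true:
By total probability over both values of earthquake:
  P(alarm | ¬burglary) = 0.07×0.95 + 0.63×0.05
        = 0.066500 + 0.031500 = 0.098000
Configurations with earthquake contribute 0.031500, so
  P(earthquake | alarm, ¬burglary) = 0.031500 / 0.098000 ≈ 0.3214
With burglary excluded, earthquake must carry more of the explanatory weight for the alarm.

Pr[earthquake | alarm] ≈ 0.2380; Pr[earthquake | alarm, ¬burglary] ≈ 0.3214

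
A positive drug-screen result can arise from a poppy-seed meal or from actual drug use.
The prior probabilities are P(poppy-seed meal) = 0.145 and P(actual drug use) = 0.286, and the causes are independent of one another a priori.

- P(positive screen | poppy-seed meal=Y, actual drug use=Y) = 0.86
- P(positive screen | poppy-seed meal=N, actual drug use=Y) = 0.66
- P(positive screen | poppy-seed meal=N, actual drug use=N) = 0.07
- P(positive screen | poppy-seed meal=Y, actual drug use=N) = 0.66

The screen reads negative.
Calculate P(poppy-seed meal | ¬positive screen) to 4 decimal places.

P(poppy-seed meal | ¬positive screen) ≈ 0.0593

By total probability over the 4 (poppy-seed meal, actual drug use) configurations:
  P(¬positive screen) = 0.93×0.855×0.714 + 0.34×0.855×0.286 + 0.34×0.145×0.714 + 0.14×0.145×0.286
        = 0.567737 + 0.083140 + 0.035200 + 0.005806 = 0.691883
Keeping only the poppy-seed meal-present terms gives 0.041006, so
  P(poppy-seed meal | ¬positive screen) = 0.041006 / 0.691883 ≈ 0.0593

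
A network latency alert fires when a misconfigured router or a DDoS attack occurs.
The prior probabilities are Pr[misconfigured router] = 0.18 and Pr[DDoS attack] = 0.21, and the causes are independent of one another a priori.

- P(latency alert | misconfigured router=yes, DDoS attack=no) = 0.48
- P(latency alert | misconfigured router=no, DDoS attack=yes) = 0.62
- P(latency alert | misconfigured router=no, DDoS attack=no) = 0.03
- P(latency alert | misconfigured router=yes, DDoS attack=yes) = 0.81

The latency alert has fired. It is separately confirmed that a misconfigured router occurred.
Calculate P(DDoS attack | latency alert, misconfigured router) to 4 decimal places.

Numerator (weight on configurations with DDoS attack): 0.81×0.21 = 0.170100
Normalizer over all consistent configurations: 0.48×0.79 + 0.81×0.21 = 0.549300
Posterior = 0.170100 / 0.549300 ≈ 0.3097

P(DDoS attack | latency alert, misconfigured router) ≈ 0.3097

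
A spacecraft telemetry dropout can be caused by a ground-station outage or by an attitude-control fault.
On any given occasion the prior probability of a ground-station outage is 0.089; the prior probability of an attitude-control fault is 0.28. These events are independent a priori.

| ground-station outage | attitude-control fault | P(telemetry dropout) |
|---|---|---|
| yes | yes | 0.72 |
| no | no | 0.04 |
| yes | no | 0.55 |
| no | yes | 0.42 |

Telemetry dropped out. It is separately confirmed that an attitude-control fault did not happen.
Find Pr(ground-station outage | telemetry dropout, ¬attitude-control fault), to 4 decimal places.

Weight on ground-station outage=true, given the evidence: 0.55·0.089 = 0.048950
The normalizing constant is 0.04·0.911 + 0.55·0.089 = 0.085390
Posterior = 0.048950 / 0.085390 ≈ 0.5733

Pr(ground-station outage | telemetry dropout, ¬attitude-control fault) ≈ 0.5733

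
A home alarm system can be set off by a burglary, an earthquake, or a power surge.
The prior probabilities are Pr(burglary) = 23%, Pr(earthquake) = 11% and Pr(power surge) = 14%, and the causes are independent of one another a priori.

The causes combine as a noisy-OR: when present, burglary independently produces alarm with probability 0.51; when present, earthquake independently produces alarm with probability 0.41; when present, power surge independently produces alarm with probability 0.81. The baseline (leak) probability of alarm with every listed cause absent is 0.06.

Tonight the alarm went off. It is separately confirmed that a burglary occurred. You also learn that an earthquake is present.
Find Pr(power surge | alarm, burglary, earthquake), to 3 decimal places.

Pr(power surge | alarm, burglary, earthquake) ≈ 0.175

Under noisy-OR, P(alarm | causes) = 1 − (1−0.06)·∏(1−qᵢ) over the active causes.
Numerator (weight on configurations with power surge): 0.948367*0.14 = 0.132771
Normalizer over all consistent configurations: 0.728246*0.86 + 0.948367*0.14 = 0.759063
Posterior = 0.132771 / 0.759063 ≈ 0.175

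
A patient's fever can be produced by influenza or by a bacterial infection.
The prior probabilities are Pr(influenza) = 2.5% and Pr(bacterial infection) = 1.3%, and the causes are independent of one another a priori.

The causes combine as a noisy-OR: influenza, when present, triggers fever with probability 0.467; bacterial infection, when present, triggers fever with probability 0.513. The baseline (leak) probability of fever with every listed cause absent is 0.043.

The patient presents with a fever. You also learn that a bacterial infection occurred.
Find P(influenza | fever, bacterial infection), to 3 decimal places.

P(influenza | fever, bacterial infection) ≈ 0.035

Under noisy-OR, P(fever | causes) = 1 − (1−0.043)·∏(1−qᵢ) over the active causes.
P(fever | bacterial infection) = 0.533941·0.975 + 0.751591·0.025 = 0.520592 + 0.018790 = 0.539382
Of this, 0.018790 comes from 0.751591·0.025 (the influenza=true cases).
Hence the posterior is 0.018790/0.539382 ≈ 0.035.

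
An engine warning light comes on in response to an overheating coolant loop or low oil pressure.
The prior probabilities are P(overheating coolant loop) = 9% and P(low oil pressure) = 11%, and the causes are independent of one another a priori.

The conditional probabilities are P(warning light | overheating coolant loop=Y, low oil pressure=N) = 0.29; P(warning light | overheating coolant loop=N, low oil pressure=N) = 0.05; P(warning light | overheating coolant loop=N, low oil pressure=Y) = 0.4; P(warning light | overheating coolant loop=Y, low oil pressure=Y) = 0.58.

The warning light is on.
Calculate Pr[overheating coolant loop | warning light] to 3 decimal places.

Numerator (weight on configurations with overheating coolant loop): 0.023229 + 0.005742 = 0.028971
The normalizing constant is 0.05·0.91·0.89 + 0.4·0.91·0.11 + 0.29·0.09·0.89 + 0.58·0.09·0.11 = 0.109506
Posterior = 0.028971 / 0.109506 ≈ 0.265

Pr[overheating coolant loop | warning light] ≈ 0.265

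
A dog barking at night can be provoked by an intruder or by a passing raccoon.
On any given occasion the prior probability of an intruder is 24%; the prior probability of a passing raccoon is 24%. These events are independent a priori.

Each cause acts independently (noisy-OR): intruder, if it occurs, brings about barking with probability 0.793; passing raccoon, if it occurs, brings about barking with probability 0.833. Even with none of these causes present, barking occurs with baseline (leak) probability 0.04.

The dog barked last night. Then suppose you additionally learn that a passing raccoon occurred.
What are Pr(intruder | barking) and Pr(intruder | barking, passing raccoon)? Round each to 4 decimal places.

Under noisy-OR, P(barking | causes) = 1 − (1−0.04)·∏(1−qᵢ) over the active causes.
Weight on intruder=true, given the evidence: 0.146153 + 0.055688 = 0.201841
Denominator P(barking): 0.04×0.76×0.76 + 0.83968×0.76×0.24 + 0.80128×0.24×0.76 + 0.966814×0.24×0.24 = 0.378103
P(intruder | barking) = 0.201841/0.378103 ≈ 0.5338

Now also conditioning on passing raccoon=true:
Sum P(barking|·) weighted by the priors over both values of intruder:
  P(barking | passing raccoon) = 0.83968*0.76 + 0.966814*0.24
        = 0.638157 + 0.232035 = 0.870192
The terms with intruder present sum to 0.232035, so
  P(intruder | barking, passing raccoon) = 0.232035 / 0.870192 ≈ 0.2666
— passing raccoon explains away the evidence for intruder.

Pr(intruder | barking) ≈ 0.5338; Pr(intruder | barking, passing raccoon) ≈ 0.2666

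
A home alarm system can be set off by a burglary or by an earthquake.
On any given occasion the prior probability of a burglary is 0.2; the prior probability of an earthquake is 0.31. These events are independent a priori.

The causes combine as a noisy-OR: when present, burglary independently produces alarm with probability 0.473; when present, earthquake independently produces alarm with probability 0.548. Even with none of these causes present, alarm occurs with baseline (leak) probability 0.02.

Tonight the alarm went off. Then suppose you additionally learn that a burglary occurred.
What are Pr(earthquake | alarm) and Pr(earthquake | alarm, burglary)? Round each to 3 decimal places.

Under noisy-OR, P(alarm | causes) = 1 − (1−0.02)·∏(1−qᵢ) over the active causes.
P(alarm) = 0.02·0.8·0.69 + 0.55704·0.8·0.31 + 0.48354·0.2·0.69 + 0.76656·0.2·0.31 = 0.011040 + 0.138146 + 0.066729 + 0.047527 = 0.263442
Restricting to configurations with earthquake present: 0.138146 + 0.047527 = 0.185673.
P(earthquake | alarm) = 0.185673 / 0.263442 ≈ 0.705

Now condition on the additional information:
For the numerator, keep only earthquake=true terms: 0.76656×0.31 = 0.237634
The normalizing constant is 0.48354×0.69 + 0.76656×0.31 = 0.571277
P(earthquake | alarm, burglary) = 0.237634/0.571277 ≈ 0.416
This is intercausal reasoning (explaining away): once burglary accounts for the alarm, earthquake becomes less likely.

Pr(earthquake | alarm) ≈ 0.705; Pr(earthquake | alarm, burglary) ≈ 0.416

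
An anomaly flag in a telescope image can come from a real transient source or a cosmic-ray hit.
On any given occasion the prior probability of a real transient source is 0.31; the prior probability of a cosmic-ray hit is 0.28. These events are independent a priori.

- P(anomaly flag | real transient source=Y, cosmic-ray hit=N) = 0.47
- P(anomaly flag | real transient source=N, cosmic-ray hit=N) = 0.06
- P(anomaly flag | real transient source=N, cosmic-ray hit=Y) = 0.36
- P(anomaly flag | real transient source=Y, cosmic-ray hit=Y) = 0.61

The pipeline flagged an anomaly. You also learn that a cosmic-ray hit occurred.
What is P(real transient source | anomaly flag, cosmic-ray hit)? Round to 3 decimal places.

P(real transient source | anomaly flag, cosmic-ray hit) ≈ 0.432

P(anomaly flag | cosmic-ray hit) = 0.36×0.69 + 0.61×0.31 = 0.248400 + 0.189100 = 0.437500
Restricting to configurations with real transient source present: 0.61×0.31 = 0.189100.
So P(real transient source | anomaly flag, cosmic-ray hit) = 0.189100/0.437500 ≈ 0.432.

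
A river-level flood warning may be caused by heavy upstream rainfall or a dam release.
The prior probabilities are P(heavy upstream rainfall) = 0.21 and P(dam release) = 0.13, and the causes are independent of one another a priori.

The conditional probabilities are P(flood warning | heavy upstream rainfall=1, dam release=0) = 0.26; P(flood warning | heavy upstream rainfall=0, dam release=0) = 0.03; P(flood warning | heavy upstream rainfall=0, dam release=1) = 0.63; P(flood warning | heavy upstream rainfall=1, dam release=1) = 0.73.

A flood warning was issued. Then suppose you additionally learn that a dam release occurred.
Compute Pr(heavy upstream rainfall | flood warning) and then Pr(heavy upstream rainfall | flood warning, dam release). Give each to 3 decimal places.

By total probability over the 4 (heavy upstream rainfall, dam release) configurations:
  P(flood warning) = 0.03*0.79*0.87 + 0.63*0.79*0.13 + 0.26*0.21*0.87 + 0.73*0.21*0.13
        = 0.020619 + 0.064701 + 0.047502 + 0.019929 = 0.152751
Keeping only the heavy upstream rainfall-present terms gives 0.067431, so
  P(heavy upstream rainfall | flood warning) = 0.067431 / 0.152751 ≈ 0.441

Now condition on the additional information:
For the numerator, keep only heavy upstream rainfall=true terms: 0.73·0.21 = 0.153300
Denominator P(flood warning | dam release): 0.63·0.79 + 0.73·0.21 = 0.651000
Posterior = 0.153300 / 0.651000 ≈ 0.235
The drop from 0.441 to 0.235 is the explaining-away (discounting) effect.

Pr(heavy upstream rainfall | flood warning) ≈ 0.441; Pr(heavy upstream rainfall | flood warning, dam release) ≈ 0.235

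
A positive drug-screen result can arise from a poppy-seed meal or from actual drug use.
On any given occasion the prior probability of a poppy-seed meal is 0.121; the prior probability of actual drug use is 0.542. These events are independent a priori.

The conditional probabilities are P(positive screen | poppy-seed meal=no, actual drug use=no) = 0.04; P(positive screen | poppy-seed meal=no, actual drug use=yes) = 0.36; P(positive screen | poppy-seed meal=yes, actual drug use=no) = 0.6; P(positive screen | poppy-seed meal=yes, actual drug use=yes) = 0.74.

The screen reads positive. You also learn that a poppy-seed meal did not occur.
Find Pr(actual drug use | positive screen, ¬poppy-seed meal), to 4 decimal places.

P(positive screen | ¬poppy-seed meal) = 0.04·0.458 + 0.36·0.542 = 0.018320 + 0.195120 = 0.213440
Restricting to configurations with actual drug use present: 0.36·0.542 = 0.195120.
P(actual drug use | positive screen, ¬poppy-seed meal) = 0.195120 / 0.213440 ≈ 0.9142

Pr(actual drug use | positive screen, ¬poppy-seed meal) ≈ 0.9142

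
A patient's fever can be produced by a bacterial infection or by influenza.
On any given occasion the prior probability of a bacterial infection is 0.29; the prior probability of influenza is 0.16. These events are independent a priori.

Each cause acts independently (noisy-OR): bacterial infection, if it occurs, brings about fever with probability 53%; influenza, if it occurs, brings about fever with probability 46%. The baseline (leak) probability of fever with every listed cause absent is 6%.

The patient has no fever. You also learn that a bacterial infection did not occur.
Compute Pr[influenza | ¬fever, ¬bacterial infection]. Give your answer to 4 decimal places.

Pr[influenza | ¬fever, ¬bacterial infection] ≈ 0.0933

Under noisy-OR, P(fever | causes) = 1 − (1−0.06)·∏(1−qᵢ) over the active causes.
By total probability over both values of influenza:
  P(¬fever | ¬bacterial infection) = 0.94·0.84 + 0.5076·0.16
        = 0.789600 + 0.081216 = 0.870816
Keeping only the influenza-present terms gives 0.081216, so
  P(influenza | ¬fever, ¬bacterial infection) = 0.081216 / 0.870816 ≈ 0.0933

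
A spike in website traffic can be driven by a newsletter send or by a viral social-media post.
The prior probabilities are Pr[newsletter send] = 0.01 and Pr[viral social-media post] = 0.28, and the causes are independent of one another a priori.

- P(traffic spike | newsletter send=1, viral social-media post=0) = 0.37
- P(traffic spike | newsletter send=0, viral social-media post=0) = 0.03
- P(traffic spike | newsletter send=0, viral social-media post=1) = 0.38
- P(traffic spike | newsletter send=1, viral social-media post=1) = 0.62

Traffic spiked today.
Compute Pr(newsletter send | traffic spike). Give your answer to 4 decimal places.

Pr(newsletter send | traffic spike) ≈ 0.0336

For the numerator, keep only newsletter send=true terms: 0.002664 + 0.001736 = 0.004400
Denominator P(traffic spike): 0.03×0.99×0.72 + 0.38×0.99×0.28 + 0.37×0.01×0.72 + 0.62×0.01×0.28 = 0.131120
P(newsletter send | traffic spike) = 0.004400/0.131120 ≈ 0.0336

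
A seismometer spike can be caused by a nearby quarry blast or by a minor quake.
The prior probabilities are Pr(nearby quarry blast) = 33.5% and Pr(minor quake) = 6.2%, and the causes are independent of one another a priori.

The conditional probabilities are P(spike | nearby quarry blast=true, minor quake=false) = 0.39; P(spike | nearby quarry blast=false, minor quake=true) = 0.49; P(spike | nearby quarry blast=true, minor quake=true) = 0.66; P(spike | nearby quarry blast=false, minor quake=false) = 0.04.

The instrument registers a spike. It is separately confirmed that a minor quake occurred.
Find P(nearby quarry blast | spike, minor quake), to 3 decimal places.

P(spike | minor quake) = 0.49*0.665 + 0.66*0.335 = 0.325850 + 0.221100 = 0.546950
The nearby quarry blast-present share is 0.66*0.335 = 0.221100.
P(nearby quarry blast | spike, minor quake) = 0.221100 / 0.546950 ≈ 0.404

P(nearby quarry blast | spike, minor quake) ≈ 0.404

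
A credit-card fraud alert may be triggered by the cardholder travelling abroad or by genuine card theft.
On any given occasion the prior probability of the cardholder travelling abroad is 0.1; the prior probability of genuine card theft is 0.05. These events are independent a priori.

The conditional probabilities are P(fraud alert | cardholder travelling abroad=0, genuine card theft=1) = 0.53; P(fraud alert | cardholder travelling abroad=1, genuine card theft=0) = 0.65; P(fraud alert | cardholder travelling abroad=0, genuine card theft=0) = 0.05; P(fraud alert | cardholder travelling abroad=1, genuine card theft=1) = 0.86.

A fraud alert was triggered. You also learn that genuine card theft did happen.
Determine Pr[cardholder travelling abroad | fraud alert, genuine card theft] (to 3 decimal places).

Pr[cardholder travelling abroad | fraud alert, genuine card theft] ≈ 0.153

Enumerate both values of cardholder travelling abroad and weight by the priors:
  P(fraud alert | genuine card theft) = 0.53×0.9 + 0.86×0.1
        = 0.477000 + 0.086000 = 0.563000
The terms with cardholder travelling abroad present sum to 0.086000, so
  P(cardholder travelling abroad | fraud alert, genuine card theft) = 0.086000 / 0.563000 ≈ 0.153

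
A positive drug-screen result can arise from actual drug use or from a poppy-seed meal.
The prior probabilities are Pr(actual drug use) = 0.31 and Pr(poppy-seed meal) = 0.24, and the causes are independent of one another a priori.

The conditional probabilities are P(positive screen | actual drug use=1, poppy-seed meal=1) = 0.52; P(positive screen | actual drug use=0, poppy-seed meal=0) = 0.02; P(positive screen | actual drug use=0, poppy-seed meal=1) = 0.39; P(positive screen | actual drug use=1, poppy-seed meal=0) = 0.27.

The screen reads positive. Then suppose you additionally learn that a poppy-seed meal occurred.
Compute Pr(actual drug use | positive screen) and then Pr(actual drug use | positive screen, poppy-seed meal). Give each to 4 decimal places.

Enumerate the 4 (actual drug use, poppy-seed meal) configurations and weight by the priors:
  P(positive screen) = 0.02·0.69·0.76 + 0.39·0.69·0.24 + 0.27·0.31·0.76 + 0.52·0.31·0.24
        = 0.010488 + 0.064584 + 0.063612 + 0.038688 = 0.177372
The terms with actual drug use present sum to 0.102300, so
  P(actual drug use | positive screen) = 0.102300 / 0.177372 ≈ 0.5768

With the extra evidence:
Enumerate both values of actual drug use and weight by the priors:
  P(positive screen | poppy-seed meal) = 0.39·0.69 + 0.52·0.31
        = 0.269100 + 0.161200 = 0.430300
The terms with actual drug use present sum to 0.161200, so
  P(actual drug use | positive screen, poppy-seed meal) = 0.161200 / 0.430300 ≈ 0.3746
The drop from 0.5768 to 0.3746 is the explaining-away (discounting) effect.

Pr(actual drug use | positive screen) ≈ 0.5768; Pr(actual drug use | positive screen, poppy-seed meal) ≈ 0.3746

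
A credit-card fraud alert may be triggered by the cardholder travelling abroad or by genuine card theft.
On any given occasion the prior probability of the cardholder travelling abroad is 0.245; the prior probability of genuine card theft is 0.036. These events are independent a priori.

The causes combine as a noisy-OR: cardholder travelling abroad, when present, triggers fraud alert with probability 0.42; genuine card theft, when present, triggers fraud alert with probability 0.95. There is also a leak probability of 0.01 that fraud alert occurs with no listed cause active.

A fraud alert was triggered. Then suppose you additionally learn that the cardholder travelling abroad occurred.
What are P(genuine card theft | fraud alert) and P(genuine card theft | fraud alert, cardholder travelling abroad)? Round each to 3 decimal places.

P(genuine card theft | fraud alert) ≈ 0.242; P(genuine card theft | fraud alert, cardholder travelling abroad) ≈ 0.078

Under noisy-OR, P(fraud alert | causes) = 1 − (1−0.01)·∏(1−qᵢ) over the active causes.
Weight on genuine card theft=true, given the evidence: 0.025835 + 0.008567 = 0.034402
Normalizer over all consistent configurations: 0.01*0.755*0.964 + 0.9505*0.755*0.036 + 0.4258*0.245*0.964 + 0.97129*0.245*0.036 = 0.142245
Posterior = 0.034402 / 0.142245 ≈ 0.242

With the extra evidence:
Sum P(fraud alert|·) weighted by the priors over both values of genuine card theft:
  P(fraud alert | cardholder travelling abroad) = 0.4258·0.964 + 0.97129·0.036
        = 0.410471 + 0.034966 = 0.445437
The terms with genuine card theft present sum to 0.034966, so
  P(genuine card theft | fraud alert, cardholder travelling abroad) = 0.034966 / 0.445437 ≈ 0.078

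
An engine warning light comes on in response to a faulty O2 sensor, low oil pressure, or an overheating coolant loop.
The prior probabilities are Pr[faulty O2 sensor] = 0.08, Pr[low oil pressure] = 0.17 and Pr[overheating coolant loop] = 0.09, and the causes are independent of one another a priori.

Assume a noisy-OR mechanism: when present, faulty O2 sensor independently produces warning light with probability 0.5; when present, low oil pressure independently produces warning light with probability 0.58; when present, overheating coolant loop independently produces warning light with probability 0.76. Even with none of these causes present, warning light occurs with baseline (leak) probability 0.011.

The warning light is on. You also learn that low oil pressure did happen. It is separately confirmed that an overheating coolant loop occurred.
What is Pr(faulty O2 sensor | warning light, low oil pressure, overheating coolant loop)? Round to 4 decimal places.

Under noisy-OR, P(warning light | causes) = 1 − (1−0.011)·∏(1−qᵢ) over the active causes.
Numerator (weight on configurations with faulty O2 sensor): 0.950154*0.08 = 0.076012
Denominator P(warning light | low oil pressure, overheating coolant loop): 0.900309*0.92 + 0.950154*0.08 = 0.904296
P(faulty O2 sensor | warning light, low oil pressure, overheating coolant loop) = 0.076012/0.904296 ≈ 0.0841

Pr(faulty O2 sensor | warning light, low oil pressure, overheating coolant loop) ≈ 0.0841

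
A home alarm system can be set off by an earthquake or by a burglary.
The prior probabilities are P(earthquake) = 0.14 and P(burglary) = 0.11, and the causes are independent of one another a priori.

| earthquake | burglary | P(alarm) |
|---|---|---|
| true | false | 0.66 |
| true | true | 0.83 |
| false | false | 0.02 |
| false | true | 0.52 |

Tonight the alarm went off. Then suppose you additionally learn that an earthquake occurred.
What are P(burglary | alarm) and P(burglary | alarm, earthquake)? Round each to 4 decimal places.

Sum P(alarm|·) weighted by the priors over the 4 (earthquake, burglary) configurations:
  P(alarm) = 0.02×0.86×0.89 + 0.52×0.86×0.11 + 0.66×0.14×0.89 + 0.83×0.14×0.11
        = 0.015308 + 0.049192 + 0.082236 + 0.012782 = 0.159518
Configurations with burglary contribute 0.061974, so
  P(burglary | alarm) = 0.061974 / 0.159518 ≈ 0.3885

Now condition on the additional information:
Sum P(alarm|·) weighted by the priors over both values of burglary:
  P(alarm | earthquake) = 0.66×0.89 + 0.83×0.11
        = 0.587400 + 0.091300 = 0.678700
Keeping only the burglary-present terms gives 0.091300, so
  P(burglary | alarm, earthquake) = 0.091300 / 0.678700 ≈ 0.1345
— earthquake explains away the evidence for burglary.

P(burglary | alarm) ≈ 0.3885; P(burglary | alarm, earthquake) ≈ 0.1345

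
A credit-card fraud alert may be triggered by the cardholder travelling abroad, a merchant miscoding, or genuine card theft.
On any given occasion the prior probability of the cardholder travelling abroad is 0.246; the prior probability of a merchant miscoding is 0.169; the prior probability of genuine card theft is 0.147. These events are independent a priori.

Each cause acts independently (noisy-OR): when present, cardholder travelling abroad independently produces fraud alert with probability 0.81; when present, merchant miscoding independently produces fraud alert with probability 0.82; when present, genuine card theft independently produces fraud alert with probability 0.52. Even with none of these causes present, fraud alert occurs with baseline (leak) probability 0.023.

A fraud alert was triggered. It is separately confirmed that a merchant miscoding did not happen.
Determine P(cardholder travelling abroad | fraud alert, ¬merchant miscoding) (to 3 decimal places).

P(cardholder travelling abroad | fraud alert, ¬merchant miscoding) ≈ 0.735

Under noisy-OR, P(fraud alert | causes) = 1 − (1−0.023)·∏(1−qᵢ) over the active causes.
P(fraud alert | ¬merchant miscoding) = 0.023×0.754×0.853 + 0.53104×0.754×0.147 + 0.81437×0.246×0.853 + 0.910898×0.246×0.147 = 0.014793 + 0.058859 + 0.170886 + 0.032940 = 0.277478
Of this, 0.203826 comes from 0.170886 + 0.032940 (the cardholder travelling abroad=true cases).
P(cardholder travelling abroad | fraud alert, ¬merchant miscoding) = 0.203826 / 0.277478 ≈ 0.735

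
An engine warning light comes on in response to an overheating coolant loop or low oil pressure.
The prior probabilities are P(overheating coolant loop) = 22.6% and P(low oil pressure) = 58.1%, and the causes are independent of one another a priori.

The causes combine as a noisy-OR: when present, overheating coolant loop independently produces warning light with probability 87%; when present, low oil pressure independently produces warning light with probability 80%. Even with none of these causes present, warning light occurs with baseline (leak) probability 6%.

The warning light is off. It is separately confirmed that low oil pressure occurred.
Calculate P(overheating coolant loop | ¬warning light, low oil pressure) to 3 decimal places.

Under noisy-OR, P(warning light | causes) = 1 − (1−0.06)·∏(1−qᵢ) over the active causes.
Weight on overheating coolant loop=true, given the evidence: 0.02444*0.226 = 0.005523
Normalizer over all consistent configurations: 0.188*0.774 + 0.02444*0.226 = 0.151035
Posterior = 0.005523 / 0.151035 ≈ 0.037

P(overheating coolant loop | ¬warning light, low oil pressure) ≈ 0.037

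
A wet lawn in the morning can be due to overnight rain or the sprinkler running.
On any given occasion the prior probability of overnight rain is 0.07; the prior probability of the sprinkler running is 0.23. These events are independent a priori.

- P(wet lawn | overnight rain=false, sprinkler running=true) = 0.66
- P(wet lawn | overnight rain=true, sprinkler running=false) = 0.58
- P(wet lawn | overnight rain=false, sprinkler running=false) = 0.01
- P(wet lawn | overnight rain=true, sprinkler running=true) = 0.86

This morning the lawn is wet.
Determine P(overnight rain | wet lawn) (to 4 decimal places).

P(overnight rain | wet lawn) ≈ 0.2332

P(wet lawn) = 0.01*0.93*0.77 + 0.66*0.93*0.23 + 0.58*0.07*0.77 + 0.86*0.07*0.23 = 0.007161 + 0.141174 + 0.031262 + 0.013846 = 0.193443
Of this, 0.045108 comes from 0.031262 + 0.013846 (the overnight rain=true cases).
P(overnight rain | wet lawn) = 0.045108 / 0.193443 ≈ 0.2332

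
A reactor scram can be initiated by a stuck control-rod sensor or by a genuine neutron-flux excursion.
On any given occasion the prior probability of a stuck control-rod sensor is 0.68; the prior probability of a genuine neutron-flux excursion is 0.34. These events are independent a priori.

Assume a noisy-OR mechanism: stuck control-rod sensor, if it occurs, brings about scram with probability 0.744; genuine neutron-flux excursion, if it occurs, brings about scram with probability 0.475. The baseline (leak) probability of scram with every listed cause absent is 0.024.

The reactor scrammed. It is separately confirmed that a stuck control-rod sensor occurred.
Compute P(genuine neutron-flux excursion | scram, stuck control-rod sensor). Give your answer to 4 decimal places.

Under noisy-OR, P(scram | causes) = 1 − (1−0.024)·∏(1−qᵢ) over the active causes.
Weight on genuine neutron-flux excursion=true, given the evidence: 0.868826*0.34 = 0.295401
The normalizing constant is 0.750144*0.66 + 0.868826*0.34 = 0.790496
Posterior = 0.295401 / 0.790496 ≈ 0.3737

P(genuine neutron-flux excursion | scram, stuck control-rod sensor) ≈ 0.3737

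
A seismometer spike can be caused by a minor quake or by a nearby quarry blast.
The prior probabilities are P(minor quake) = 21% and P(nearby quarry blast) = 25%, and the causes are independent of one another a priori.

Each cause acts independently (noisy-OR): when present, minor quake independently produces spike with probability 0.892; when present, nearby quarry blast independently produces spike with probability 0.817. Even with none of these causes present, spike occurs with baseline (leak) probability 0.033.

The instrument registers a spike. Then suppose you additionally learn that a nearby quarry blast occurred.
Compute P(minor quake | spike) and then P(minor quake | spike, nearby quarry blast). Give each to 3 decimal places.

Under noisy-OR, P(spike | causes) = 1 − (1−0.033)·∏(1−qᵢ) over the active causes.
For the numerator, keep only minor quake=true terms: 0.141051 + 0.051497 = 0.192548
The normalizing constant is 0.033×0.79×0.75 + 0.823039×0.79×0.25 + 0.895564×0.21×0.75 + 0.980888×0.21×0.25 = 0.374651
P(minor quake | spike) = 0.192548/0.374651 ≈ 0.514

With the extra evidence:
P(spike | nearby quarry blast) = 0.823039·0.79 + 0.980888·0.21 = 0.650201 + 0.205986 = 0.856187
Restricting to configurations with minor quake present: 0.980888·0.21 = 0.205986.
So P(minor quake | spike, nearby quarry blast) = 0.205986/0.856187 ≈ 0.241.
The drop from 0.514 to 0.241 is the explaining-away (discounting) effect.

P(minor quake | spike) ≈ 0.514; P(minor quake | spike, nearby quarry blast) ≈ 0.241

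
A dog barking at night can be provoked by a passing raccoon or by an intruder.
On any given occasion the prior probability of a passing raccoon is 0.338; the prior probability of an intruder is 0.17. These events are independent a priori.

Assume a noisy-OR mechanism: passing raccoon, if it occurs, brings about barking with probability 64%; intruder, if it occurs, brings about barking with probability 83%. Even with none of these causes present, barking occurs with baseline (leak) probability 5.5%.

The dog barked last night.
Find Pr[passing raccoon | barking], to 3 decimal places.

Pr[passing raccoon | barking] ≈ 0.657

Under noisy-OR, P(barking | causes) = 1 − (1−0.055)·∏(1−qᵢ) over the active causes.
P(barking) = 0.055·0.662·0.83 + 0.83935·0.662·0.17 + 0.6598·0.338·0.83 + 0.942166·0.338·0.17 = 0.030220 + 0.094460 + 0.185100 + 0.054137 = 0.363917
Restricting to configurations with passing raccoon present: 0.185100 + 0.054137 = 0.239237.
P(passing raccoon | barking) = 0.239237 / 0.363917 ≈ 0.657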